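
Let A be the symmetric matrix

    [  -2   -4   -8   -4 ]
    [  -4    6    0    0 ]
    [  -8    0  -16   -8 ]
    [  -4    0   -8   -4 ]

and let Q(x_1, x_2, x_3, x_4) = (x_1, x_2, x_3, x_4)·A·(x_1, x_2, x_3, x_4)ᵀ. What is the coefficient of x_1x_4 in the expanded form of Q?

-8

The coefficient of x_1x_4 is A[1,4] + A[4,1] = 2·(-4) = -8.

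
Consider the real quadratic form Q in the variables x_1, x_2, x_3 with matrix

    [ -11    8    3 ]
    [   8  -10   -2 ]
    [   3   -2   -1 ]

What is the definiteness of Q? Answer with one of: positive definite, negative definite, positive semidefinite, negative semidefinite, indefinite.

negative definite

An LDLᵀ factorisation of A has diagonal entries -11, -46/11, -4/23.
So there are 3 negative pivots.
Hence Q is negative definite.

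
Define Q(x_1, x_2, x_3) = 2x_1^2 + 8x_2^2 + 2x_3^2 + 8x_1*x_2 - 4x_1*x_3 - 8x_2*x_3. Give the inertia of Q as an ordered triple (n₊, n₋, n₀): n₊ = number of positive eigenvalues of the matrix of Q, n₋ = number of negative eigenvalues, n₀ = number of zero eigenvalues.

(1, 0, 2)

The associated matrix is A = [[2, 4, -2], [4, 8, -4], [-2, -4, 2]].
Row-reducing A symmetrically gives the diagonal entries 2, 0, 0.
Counting signs: 1 positive, 2 zero.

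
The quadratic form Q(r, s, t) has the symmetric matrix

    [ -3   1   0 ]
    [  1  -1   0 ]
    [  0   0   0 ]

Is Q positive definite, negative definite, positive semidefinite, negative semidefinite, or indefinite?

negative semidefinite

Congruent diagonalization of A (simultaneous row and column reduction) yields pivots -3, -2/3, 0.
Counting signs: 2 negative, 1 zero.
Hence Q is negative semidefinite.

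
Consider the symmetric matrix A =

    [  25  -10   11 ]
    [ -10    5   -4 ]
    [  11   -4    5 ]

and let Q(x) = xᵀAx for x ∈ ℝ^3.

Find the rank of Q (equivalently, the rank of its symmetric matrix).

Row-reducing A symmetrically gives the diagonal entries 25, 1, 0.
Counting signs: 2 positive, 1 zero.
The rank is the number of nonzero pivots: 2.

2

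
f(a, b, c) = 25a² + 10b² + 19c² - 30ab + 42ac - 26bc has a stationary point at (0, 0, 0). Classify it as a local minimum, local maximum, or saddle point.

The Hessian at the origin is H = [[50, -30, 42], [-30, 20, -26], [42, -26, 38]].
Applying the same elementary operations to the rows and columns of H produces a congruent diagonal matrix with entries 50, 2, 12/5.
So there are 3 positive pivots.
H is positive definite, so the origin is a strict local minimum.

local minimum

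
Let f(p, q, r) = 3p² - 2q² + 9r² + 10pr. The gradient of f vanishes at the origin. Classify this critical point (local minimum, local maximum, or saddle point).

The Hessian at the origin is H = [[6, 0, 10], [0, -4, 0], [10, 0, 18]].
Symmetric row and column elimination reduces H to a congruent diagonal form with pivots 6, -4, 4/3.
Counting signs: 2 positive, 1 negative.
H is indefinite, so the origin is a saddle point.

saddle point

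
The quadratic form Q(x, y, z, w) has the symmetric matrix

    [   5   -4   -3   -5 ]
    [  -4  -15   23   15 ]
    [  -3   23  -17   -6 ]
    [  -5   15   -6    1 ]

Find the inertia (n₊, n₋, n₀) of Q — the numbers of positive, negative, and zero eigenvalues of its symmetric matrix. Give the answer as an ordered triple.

(3, 1, 0)

Congruent diagonalization of A (simultaneous row and column reduction) yields pivots 5, -91/5, 411/91, 5/411.
That gives 3 positive, 1 negative pivots.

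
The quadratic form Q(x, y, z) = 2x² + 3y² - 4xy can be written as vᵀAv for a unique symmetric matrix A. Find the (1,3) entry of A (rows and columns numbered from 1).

0

The coefficient of x·z in Q is 0. For a symmetric A this equals A[1,3] + A[3,1] = 2·A[1,3].
So A[1,3] = 0/2 = 0.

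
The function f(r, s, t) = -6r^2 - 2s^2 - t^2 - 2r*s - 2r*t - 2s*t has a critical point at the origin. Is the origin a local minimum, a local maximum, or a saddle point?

The Hessian at the origin is H = [[-12, -2, -2], [-2, -4, -2], [-2, -2, -2]].
An LDLᵀ factorisation of H has diagonal entries -12, -11/3, -10/11.
That gives 3 negative pivots.
H is negative definite, so the origin is a strict local maximum.

local maximum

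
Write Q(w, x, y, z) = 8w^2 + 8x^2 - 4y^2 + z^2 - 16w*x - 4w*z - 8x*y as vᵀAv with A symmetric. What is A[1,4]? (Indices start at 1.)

The coefficient of w·z in Q is -4. For a symmetric A this equals A[1,4] + A[4,1] = 2·A[1,4].
So A[1,4] = -4/2 = -2.

-2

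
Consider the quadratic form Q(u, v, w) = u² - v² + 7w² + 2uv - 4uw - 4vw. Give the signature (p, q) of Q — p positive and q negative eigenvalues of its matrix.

Write A = [[1, 1, -2], [1, -1, -2], [-2, -2, 7]].
Applying the same elementary operations to the rows and columns of A produces a congruent diagonal matrix with entries 1, -2, 3.
So there are 2 positive, 1 negative pivots.

(2, 1)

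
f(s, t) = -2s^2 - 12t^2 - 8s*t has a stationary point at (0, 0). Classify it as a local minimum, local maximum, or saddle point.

local maximum

The Hessian at the origin is H = [[-4, -8], [-8, -24]].
det H = -4·-24 − (-8)² = 32 > 0 and H[1,1] = -4 < 0, so H is negative definite.
Therefore the origin is a local maximum.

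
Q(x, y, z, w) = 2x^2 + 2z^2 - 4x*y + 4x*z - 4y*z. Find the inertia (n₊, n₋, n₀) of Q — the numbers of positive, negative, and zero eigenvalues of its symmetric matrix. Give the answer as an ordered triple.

The associated matrix is A = [[2, -2, 2, 0], [-2, 0, -2, 0], [2, -2, 2, 0], [0, 0, 0, 0]].
Congruent diagonalization of A (simultaneous row and column reduction) yields pivots 2, -2, 0, 0.
That gives 1 positive, 1 negative, 2 zero pivots.

(1, 1, 2)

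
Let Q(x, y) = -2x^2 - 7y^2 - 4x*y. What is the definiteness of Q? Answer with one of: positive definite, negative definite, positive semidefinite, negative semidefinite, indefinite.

Write A = [[-2, -2], [-2, -7]].
Applying the same elementary operations to the rows and columns of A produces a congruent diagonal matrix with entries -2, -5.
That gives 2 negative pivots.
Hence Q is negative definite.

negative definite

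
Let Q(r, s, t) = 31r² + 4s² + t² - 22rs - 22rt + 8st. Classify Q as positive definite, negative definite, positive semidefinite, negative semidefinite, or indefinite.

indefinite

The symmetric matrix is A = [[31, -11, -11], [-11, 4, 4], [-11, 4, 1]].
Symmetric row and column elimination reduces A to a congruent diagonal form with pivots 31, 3/31, -3.
So there are 2 positive, 1 negative pivots.
Hence Q is indefinite.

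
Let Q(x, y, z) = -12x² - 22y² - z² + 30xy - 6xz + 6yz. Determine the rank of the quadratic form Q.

Write A = [[-12, 15, -3], [15, -22, 3], [-3, 3, -1]].
Applying the same elementary operations to the rows and columns of A produces a congruent diagonal matrix with entries -12, -13/4, -1/13.
Counting signs: 3 negative.
The rank is the number of nonzero pivots: 3.

3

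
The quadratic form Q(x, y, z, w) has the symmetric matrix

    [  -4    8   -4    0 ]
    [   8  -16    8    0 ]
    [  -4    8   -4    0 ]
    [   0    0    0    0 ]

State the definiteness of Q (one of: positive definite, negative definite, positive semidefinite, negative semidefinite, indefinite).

Row-reducing A symmetrically gives the diagonal entries -4, 0, 0, 0.
Counting signs: 1 negative, 3 zero.
Hence Q is negative semidefinite.

negative semidefinite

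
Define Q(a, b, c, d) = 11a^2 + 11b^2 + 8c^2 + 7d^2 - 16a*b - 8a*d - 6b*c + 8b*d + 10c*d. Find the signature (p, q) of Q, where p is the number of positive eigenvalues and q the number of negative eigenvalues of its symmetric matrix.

(4, 0)

Write A = [[11, -8, 0, -4], [-8, 11, -3, 4], [0, -3, 8, 5], [-4, 4, 5, 7]].
Congruent diagonalization of A (simultaneous row and column reduction) yields pivots 11, 57/11, 119/19, 30/119.
So there are 4 positive pivots.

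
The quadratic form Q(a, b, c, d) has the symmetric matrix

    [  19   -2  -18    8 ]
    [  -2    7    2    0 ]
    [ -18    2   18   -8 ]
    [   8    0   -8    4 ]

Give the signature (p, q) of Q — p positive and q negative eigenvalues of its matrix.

Row-reducing A symmetrically gives the diagonal entries 19, 129/19, 122/129, 20/61.
So there are 4 positive pivots.

(4, 0)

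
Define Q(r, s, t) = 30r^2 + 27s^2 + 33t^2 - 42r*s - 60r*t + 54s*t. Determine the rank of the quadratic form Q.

3

The symmetric matrix is A = [[30, -21, -30], [-21, 27, 27], [-30, 27, 33]].
Row-reducing A symmetrically gives the diagonal entries 30, 123/10, 3/41.
So there are 3 positive pivots.
The rank is the number of nonzero pivots: 3.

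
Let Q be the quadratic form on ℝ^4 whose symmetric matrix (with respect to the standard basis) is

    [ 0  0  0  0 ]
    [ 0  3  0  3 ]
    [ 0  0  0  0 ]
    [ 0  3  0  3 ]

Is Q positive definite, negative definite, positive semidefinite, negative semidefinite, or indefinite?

positive semidefinite

Congruent diagonalization of A (simultaneous row and column reduction) yields pivots 0, 3, 0, 0.
Counting signs: 1 positive, 3 zero.
Hence Q is positive semidefinite.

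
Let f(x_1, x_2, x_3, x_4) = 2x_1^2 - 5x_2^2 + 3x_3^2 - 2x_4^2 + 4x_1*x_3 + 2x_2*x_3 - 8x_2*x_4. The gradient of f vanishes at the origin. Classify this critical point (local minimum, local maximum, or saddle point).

The Hessian at the origin is H = [[4, 0, 4, 0], [0, -10, 2, -8], [4, 2, 6, 0], [0, -8, 0, -4]].
Symmetric row and column elimination reduces H to a congruent diagonal form with pivots 4, -10, 12/5, 4/3.
So there are 3 positive, 1 negative pivots.
H is indefinite, so the origin is a saddle point.

saddle point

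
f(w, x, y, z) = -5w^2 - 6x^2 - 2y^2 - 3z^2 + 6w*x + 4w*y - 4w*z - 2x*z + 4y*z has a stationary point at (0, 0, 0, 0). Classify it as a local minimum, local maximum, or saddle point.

local maximum

The Hessian at the origin is H = [[-10, 6, 4, -4], [6, -12, 0, -2], [4, 0, -4, 4], [-4, -2, 4, -6]].
Congruent diagonalization of H (simultaneous row and column reduction) yields pivots -10, -42/5, -12/7, -4/3.
That gives 4 negative pivots.
H is negative definite, so the origin is a strict local maximum.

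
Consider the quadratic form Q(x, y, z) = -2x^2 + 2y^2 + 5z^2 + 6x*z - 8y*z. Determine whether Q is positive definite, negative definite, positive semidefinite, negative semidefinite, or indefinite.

indefinite

The symmetric matrix is A = [[-2, 0, 3], [0, 2, -4], [3, -4, 5]].
Row-reducing A symmetrically gives the diagonal entries -2, 2, 3/2.
Counting signs: 2 positive, 1 negative.
Hence Q is indefinite.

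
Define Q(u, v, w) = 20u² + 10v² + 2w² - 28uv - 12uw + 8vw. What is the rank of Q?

The associated matrix is A = [[20, -14, -6], [-14, 10, 4], [-6, 4, 2]].
Congruent diagonalization of A (simultaneous row and column reduction) yields pivots 20, 1/5, 0.
Counting signs: 2 positive, 1 zero.
The rank is the number of nonzero pivots: 2.

2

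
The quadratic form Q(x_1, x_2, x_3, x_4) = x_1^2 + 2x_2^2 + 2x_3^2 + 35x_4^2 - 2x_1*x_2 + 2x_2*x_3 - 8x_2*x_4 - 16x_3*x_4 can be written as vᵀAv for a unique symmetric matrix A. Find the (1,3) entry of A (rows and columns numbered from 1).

0

The coefficient of x_1·x_3 in Q is 0. For a symmetric A this equals A[1,3] + A[3,1] = 2·A[1,3].
So A[1,3] = 0/2 = 0.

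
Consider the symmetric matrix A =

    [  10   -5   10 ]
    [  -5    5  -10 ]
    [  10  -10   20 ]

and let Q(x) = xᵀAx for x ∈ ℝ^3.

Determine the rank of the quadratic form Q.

Applying the same elementary operations to the rows and columns of A produces a congruent diagonal matrix with entries 10, 5/2, 0.
So there are 2 positive, 1 zero pivots.
The rank is the number of nonzero pivots: 2.

2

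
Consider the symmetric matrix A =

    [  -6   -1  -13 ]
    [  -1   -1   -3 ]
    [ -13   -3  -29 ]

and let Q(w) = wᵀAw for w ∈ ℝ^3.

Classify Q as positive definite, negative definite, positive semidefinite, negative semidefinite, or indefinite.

negative semidefinite

Row-reducing A symmetrically gives the diagonal entries -6, -5/6, 0.
Counting signs: 2 negative, 1 zero.
Hence Q is negative semidefinite.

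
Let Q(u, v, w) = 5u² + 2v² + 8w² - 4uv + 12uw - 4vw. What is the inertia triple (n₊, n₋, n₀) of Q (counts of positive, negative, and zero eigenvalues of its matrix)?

Write A = [[5, -2, 6], [-2, 2, -2], [6, -2, 8]].
Applying the same elementary operations to the rows and columns of A produces a congruent diagonal matrix with entries 5, 6/5, 2/3.
That gives 3 positive pivots.

(3, 0, 0)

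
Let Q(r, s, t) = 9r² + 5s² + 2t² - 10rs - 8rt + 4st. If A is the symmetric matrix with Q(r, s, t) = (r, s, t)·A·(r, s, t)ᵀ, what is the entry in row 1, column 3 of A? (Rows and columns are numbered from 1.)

-4

The coefficient of r·t in Q is -8. For a symmetric A this equals A[1,3] + A[3,1] = 2·A[1,3].
So A[1,3] = -8/2 = -4.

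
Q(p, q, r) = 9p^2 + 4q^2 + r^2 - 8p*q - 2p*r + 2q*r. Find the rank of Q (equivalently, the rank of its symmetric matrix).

3

The symmetric matrix is A = [[9, -4, -1], [-4, 4, 1], [-1, 1, 1]].
Row-reducing A symmetrically gives the diagonal entries 9, 20/9, 3/4.
So there are 3 positive pivots.
The rank is the number of nonzero pivots: 3.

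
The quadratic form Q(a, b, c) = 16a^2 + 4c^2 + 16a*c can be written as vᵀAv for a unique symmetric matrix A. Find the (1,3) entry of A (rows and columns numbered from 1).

The coefficient of a·c in Q is 16. For a symmetric A this equals A[1,3] + A[3,1] = 2·A[1,3].
So A[1,3] = 16/2 = 8.

8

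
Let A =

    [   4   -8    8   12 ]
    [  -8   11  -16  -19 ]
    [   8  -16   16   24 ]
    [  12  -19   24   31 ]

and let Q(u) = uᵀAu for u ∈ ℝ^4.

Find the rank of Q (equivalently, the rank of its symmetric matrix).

Congruent diagonalization of A (simultaneous row and column reduction) yields pivots 4, -5, 0, 0.
Counting signs: 1 positive, 1 negative, 2 zero.
The rank is the number of nonzero pivots: 2.

2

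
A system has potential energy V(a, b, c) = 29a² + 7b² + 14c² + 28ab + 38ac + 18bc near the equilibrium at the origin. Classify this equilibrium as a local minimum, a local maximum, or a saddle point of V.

The Hessian at the origin is H = [[58, 28, 38], [28, 14, 18], [38, 18, 28]].
Congruent diagonalization of H (simultaneous row and column reduction) yields pivots 58, 14/29, 20/7.
So there are 3 positive pivots.
H is positive definite, so the origin is a strict local minimum.

local minimum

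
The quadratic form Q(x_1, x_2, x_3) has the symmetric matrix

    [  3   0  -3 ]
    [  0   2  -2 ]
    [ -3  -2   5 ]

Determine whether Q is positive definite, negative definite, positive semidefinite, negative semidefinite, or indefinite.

Congruent diagonalization of A (simultaneous row and column reduction) yields pivots 3, 2, 0.
Counting signs: 2 positive, 1 zero.
Hence Q is positive semidefinite.

positive semidefinite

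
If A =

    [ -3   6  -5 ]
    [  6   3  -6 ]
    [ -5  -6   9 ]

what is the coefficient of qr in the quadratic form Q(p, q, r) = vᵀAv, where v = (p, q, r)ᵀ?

-12

The coefficient of qr is A[2,3] + A[3,2] = 2·(-6) = -12.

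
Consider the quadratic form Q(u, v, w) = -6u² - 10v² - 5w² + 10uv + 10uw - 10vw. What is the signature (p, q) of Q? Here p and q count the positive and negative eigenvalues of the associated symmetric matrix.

(0, 3)

The symmetric matrix is A = [[-6, 5, 5], [5, -10, -5], [5, -5, -5]].
Applying the same elementary operations to the rows and columns of A produces a congruent diagonal matrix with entries -6, -35/6, -5/7.
So there are 3 negative pivots.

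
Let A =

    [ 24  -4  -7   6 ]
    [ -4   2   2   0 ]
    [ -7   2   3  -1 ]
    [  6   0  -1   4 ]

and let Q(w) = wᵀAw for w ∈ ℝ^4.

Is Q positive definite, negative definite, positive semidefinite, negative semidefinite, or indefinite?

positive definite

Congruent diagonalization of A (simultaneous row and column reduction) yields pivots 24, 4/3, 7/16, 12/7.
Counting signs: 4 positive.
Hence Q is positive definite.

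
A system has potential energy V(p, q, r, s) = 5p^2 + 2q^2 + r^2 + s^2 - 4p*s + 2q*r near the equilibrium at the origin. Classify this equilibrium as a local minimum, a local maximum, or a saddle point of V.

The Hessian at the origin is H = [[10, 0, 0, -4], [0, 4, 2, 0], [0, 2, 2, 0], [-4, 0, 0, 2]].
An LDLᵀ factorisation of H has diagonal entries 10, 4, 1, 2/5.
So there are 4 positive pivots.
H is positive definite, so the origin is a strict local minimum.

local minimum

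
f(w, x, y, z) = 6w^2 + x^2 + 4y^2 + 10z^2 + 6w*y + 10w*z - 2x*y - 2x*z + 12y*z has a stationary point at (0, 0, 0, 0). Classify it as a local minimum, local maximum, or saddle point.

local minimum

The Hessian at the origin is H = [[12, 0, 6, 10], [0, 2, -2, -2], [6, -2, 8, 12], [10, -2, 12, 20]].
Row-reducing H symmetrically gives the diagonal entries 12, 2, 3, 4/3.
Counting signs: 4 positive.
H is positive definite, so the origin is a strict local minimum.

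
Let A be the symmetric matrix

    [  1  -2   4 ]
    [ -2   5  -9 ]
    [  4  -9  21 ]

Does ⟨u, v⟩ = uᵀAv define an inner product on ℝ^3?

Leading principal minors: Δ_1 = 1, Δ_2 = 1, Δ_3 = 4.
All leading principal minors are positive, so by Sylvester's criterion Q is positive definite.
⟨·,·⟩ is an inner product exactly when A is positive definite.

yes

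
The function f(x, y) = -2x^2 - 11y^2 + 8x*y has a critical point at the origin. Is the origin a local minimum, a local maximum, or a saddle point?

local maximum

The Hessian at the origin is H = [[-4, 8], [8, -22]].
det H = -4·-22 − (8)² = 24 > 0 and H[1,1] = -4 < 0, so H is negative definite.
Therefore the origin is a local maximum.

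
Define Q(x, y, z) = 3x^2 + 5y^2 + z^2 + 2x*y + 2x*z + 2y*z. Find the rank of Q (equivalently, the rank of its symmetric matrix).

Write A = [[3, 1, 1], [1, 5, 1], [1, 1, 1]].
Row-reducing A symmetrically gives the diagonal entries 3, 14/3, 4/7.
Counting signs: 3 positive.
The rank is the number of nonzero pivots: 3.

3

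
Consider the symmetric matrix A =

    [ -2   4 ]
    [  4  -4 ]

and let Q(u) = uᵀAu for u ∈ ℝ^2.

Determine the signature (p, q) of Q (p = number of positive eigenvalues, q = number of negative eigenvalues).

Applying the same elementary operations to the rows and columns of A produces a congruent diagonal matrix with entries -2, 4.
That gives 1 positive, 1 negative pivots.

(1, 1)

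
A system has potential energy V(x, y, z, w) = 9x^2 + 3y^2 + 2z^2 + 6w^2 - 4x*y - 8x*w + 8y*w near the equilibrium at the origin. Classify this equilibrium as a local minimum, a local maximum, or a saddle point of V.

The Hessian at the origin is H = [[18, -4, 0, -8], [-4, 6, 0, 8], [0, 0, 4, 0], [-8, 8, 0, 12]].
Symmetric row and column elimination reduces H to a congruent diagonal form with pivots 18, 46/9, 4, 20/23.
Counting signs: 4 positive.
H is positive definite, so the origin is a strict local minimum.

local minimum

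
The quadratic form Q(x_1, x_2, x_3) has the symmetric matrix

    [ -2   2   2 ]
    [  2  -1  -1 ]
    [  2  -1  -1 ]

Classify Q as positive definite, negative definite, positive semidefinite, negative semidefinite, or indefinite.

Row-reducing A symmetrically gives the diagonal entries -2, 1, 0.
So there are 1 positive, 1 negative, 1 zero pivots.
Hence Q is indefinite.

indefinite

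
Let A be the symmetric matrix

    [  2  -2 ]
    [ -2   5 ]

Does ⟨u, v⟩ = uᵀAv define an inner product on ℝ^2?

yes

For the 2×2 matrix [[2, -2], [-2, 5]]: det = 2·5 − (-2)² = 6, trace = 7.
det > 0 so both eigenvalues share the sign of the trace; trace = 7 > 0 ⇒ both positive.
⟨·,·⟩ is an inner product exactly when A is positive definite.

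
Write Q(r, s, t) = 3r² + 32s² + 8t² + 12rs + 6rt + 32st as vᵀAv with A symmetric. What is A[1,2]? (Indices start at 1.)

6

The coefficient of r·s in Q is 12. For a symmetric A this equals A[1,2] + A[2,1] = 2·A[1,2].
So A[1,2] = 12/2 = 6.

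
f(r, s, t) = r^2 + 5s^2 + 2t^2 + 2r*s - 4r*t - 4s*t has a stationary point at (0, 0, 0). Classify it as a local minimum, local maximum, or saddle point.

The Hessian at the origin is H = [[2, 2, -4], [2, 10, -4], [-4, -4, 4]].
Symmetric row and column elimination reduces H to a congruent diagonal form with pivots 2, 8, -4.
So there are 2 positive, 1 negative pivots.
H is indefinite, so the origin is a saddle point.

saddle point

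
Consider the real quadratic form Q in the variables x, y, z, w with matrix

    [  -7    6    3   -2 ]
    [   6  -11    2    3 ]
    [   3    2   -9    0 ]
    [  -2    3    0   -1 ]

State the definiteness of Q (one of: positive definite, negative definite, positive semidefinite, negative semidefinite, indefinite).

negative definite

Congruent diagonalization of A (simultaneous row and column reduction) yields pivots -7, -41/7, -170/41, -12/85.
Counting signs: 4 negative.
Hence Q is negative definite.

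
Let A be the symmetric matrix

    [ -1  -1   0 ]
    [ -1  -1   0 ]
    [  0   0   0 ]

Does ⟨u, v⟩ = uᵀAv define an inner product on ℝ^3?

no

Congruent diagonalization of A (simultaneous row and column reduction) yields pivots -1, 0, 0.
That gives 1 negative, 2 zero pivots.
Hence Q is negative semidefinite.
⟨·,·⟩ is an inner product exactly when A is positive definite.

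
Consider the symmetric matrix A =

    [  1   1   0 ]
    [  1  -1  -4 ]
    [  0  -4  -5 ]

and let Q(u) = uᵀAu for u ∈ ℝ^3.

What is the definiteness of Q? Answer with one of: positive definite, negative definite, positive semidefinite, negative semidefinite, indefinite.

Row-reducing A symmetrically gives the diagonal entries 1, -2, 3.
Counting signs: 2 positive, 1 negative.
Hence Q is indefinite.

indefinite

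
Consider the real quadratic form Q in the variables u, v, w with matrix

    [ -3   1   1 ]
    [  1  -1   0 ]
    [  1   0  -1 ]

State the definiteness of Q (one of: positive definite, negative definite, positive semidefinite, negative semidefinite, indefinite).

negative definite

Symmetric row and column elimination reduces A to a congruent diagonal form with pivots -3, -2/3, -1/2.
That gives 3 negative pivots.
Hence Q is negative definite.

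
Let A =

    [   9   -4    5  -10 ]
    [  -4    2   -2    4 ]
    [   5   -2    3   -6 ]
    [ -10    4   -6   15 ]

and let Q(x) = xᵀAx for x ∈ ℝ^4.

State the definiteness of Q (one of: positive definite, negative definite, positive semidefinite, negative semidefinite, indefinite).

positive semidefinite

Symmetric row and column elimination reduces A to a congruent diagonal form with pivots 9, 2/9, 0, 3.
So there are 3 positive, 1 zero pivots.
Hence Q is positive semidefinite.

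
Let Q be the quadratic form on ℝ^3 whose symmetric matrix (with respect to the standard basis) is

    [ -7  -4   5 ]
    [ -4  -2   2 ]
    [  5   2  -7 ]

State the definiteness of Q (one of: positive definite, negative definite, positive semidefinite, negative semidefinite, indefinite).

indefinite

An LDLᵀ factorisation of A has diagonal entries -7, 2/7, -6.
So there are 1 positive, 2 negative pivots.
Hence Q is indefinite.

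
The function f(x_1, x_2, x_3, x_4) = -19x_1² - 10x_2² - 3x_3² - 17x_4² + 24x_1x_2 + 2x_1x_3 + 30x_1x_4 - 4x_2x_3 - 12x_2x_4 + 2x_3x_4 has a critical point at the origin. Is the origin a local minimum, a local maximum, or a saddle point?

local maximum

The Hessian at the origin is H = [[-38, 24, 2, 30], [24, -20, -4, -12], [2, -4, -6, 2], [30, -12, 2, -34]].
An LDLᵀ factorisation of H has diagonal entries -38, -92/19, -100/23, -8/25.
So there are 4 negative pivots.
H is negative definite, so the origin is a strict local maximum.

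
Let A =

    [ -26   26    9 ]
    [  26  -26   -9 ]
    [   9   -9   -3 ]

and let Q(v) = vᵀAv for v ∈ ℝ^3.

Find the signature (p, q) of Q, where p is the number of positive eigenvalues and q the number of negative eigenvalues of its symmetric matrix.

(1, 1)

Row-reducing A symmetrically gives the diagonal entries -26, 0, 3/26.
So there are 1 positive, 1 negative, 1 zero pivots.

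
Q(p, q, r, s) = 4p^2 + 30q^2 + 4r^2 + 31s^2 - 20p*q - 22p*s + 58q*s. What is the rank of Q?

The associated matrix is A = [[4, -10, 0, -11], [-10, 30, 0, 29], [0, 0, 4, 0], [-11, 29, 0, 31]].
Congruent diagonalization of A (simultaneous row and column reduction) yields pivots 4, 5, 4, 3/10.
Counting signs: 4 positive.
The rank is the number of nonzero pivots: 4.

4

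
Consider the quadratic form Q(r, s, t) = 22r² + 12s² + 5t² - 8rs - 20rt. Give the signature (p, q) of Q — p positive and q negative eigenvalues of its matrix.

(3, 0)

The symmetric matrix is A = [[22, -4, -10], [-4, 12, 0], [-10, 0, 5]].
Applying the same elementary operations to the rows and columns of A produces a congruent diagonal matrix with entries 22, 124/11, 5/31.
That gives 3 positive pivots.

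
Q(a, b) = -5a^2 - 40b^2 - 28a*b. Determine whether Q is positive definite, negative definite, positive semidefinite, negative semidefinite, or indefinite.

Write A = [[-5, -14], [-14, -40]].
Congruent diagonalization of A (simultaneous row and column reduction) yields pivots -5, -4/5.
Counting signs: 2 negative.
Hence Q is negative definite.

negative definite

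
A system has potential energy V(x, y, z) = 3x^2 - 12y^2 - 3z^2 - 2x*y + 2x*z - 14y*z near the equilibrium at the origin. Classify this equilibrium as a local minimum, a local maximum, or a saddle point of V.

saddle point

The Hessian at the origin is H = [[6, -2, 2], [-2, -24, -14], [2, -14, -6]].
An LDLᵀ factorisation of H has diagonal entries 6, -74/3, 20/37.
Counting signs: 2 positive, 1 negative.
H is indefinite, so the origin is a saddle point.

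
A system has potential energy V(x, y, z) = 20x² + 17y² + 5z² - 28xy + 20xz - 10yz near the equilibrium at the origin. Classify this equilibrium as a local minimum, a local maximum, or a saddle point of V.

saddle point

The Hessian at the origin is H = [[40, -28, 20], [-28, 34, -10], [20, -10, 10]].
An LDLᵀ factorisation of H has diagonal entries 40, 72/5, -10/9.
So there are 2 positive, 1 negative pivots.
H is indefinite, so the origin is a saddle point.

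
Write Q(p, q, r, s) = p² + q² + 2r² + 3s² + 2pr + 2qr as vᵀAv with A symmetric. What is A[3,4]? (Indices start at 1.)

0

The coefficient of r·s in Q is 0. For a symmetric A this equals A[3,4] + A[4,3] = 2·A[3,4].
So A[3,4] = 0/2 = 0.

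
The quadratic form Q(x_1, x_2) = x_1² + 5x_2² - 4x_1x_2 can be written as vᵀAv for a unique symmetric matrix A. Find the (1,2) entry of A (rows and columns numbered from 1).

The coefficient of x_1·x_2 in Q is -4. For a symmetric A this equals A[1,2] + A[2,1] = 2·A[1,2].
So A[1,2] = -4/2 = -2.

-2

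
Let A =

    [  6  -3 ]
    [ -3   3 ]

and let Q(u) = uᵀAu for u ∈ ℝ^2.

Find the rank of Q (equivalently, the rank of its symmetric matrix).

Congruent diagonalization of A (simultaneous row and column reduction) yields pivots 6, 3/2.
So there are 2 positive pivots.
The rank is the number of nonzero pivots: 2.

2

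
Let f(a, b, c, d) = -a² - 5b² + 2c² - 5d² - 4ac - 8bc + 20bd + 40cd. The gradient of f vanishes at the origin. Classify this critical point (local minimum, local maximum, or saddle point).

saddle point

The Hessian at the origin is H = [[-2, 0, -4, 0], [0, -10, -8, 20], [-4, -8, 4, 40], [0, 20, 40, -10]].
Row-reducing H symmetrically gives the diagonal entries -2, -10, 92/5, -30/23.
That gives 1 positive, 3 negative pivots.
H is indefinite, so the origin is a saddle point.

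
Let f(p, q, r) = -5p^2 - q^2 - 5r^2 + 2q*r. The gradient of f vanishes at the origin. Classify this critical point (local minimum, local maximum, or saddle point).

The Hessian at the origin is H = [[-10, 0, 0], [0, -2, 2], [0, 2, -10]].
Symmetric row and column elimination reduces H to a congruent diagonal form with pivots -10, -2, -8.
Counting signs: 3 negative.
H is negative definite, so the origin is a strict local maximum.

local maximum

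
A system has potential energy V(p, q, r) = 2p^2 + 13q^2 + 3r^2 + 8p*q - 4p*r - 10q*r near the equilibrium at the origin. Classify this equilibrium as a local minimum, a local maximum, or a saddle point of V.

The Hessian at the origin is H = [[4, 8, -4], [8, 26, -10], [-4, -10, 6]].
Congruent diagonalization of H (simultaneous row and column reduction) yields pivots 4, 10, 8/5.
So there are 3 positive pivots.
H is positive definite, so the origin is a strict local minimum.

local minimum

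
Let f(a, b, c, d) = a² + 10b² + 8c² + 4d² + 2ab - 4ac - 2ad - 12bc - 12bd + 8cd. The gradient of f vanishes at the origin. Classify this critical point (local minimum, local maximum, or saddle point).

local minimum

The Hessian at the origin is H = [[2, 2, -4, -2], [2, 20, -12, -12], [-4, -12, 16, 8], [-2, -12, 8, 8]].
Symmetric row and column elimination reduces H to a congruent diagonal form with pivots 2, 18, 40/9, 2/5.
So there are 4 positive pivots.
H is positive definite, so the origin is a strict local minimum.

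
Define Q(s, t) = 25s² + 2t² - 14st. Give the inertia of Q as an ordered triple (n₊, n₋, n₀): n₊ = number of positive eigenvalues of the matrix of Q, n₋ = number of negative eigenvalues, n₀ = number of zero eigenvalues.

The symmetric matrix is A = [[25, -7], [-7, 2]].
An LDLᵀ factorisation of A has diagonal entries 25, 1/25.
Counting signs: 2 positive.

(2, 0, 0)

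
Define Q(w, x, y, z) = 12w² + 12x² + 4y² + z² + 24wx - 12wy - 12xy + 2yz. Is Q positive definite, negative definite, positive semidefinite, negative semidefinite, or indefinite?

The associated matrix is A = [[12, 12, -6, 0], [12, 12, -6, 0], [-6, -6, 4, 1], [0, 0, 1, 1]].
Row-reducing A symmetrically gives the diagonal entries 12, 0, 1, 0.
So there are 2 positive, 2 zero pivots.
Hence Q is positive semidefinite.

positive semidefinite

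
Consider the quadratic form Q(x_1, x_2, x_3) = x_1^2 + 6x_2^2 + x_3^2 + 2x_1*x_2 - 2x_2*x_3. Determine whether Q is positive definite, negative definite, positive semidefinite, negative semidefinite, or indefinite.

positive definite

The symmetric matrix of Q is A = [[1, 1, 0], [1, 6, -1], [0, -1, 1]].
Leading principal minors: Δ_1 = 1, Δ_2 = 5, Δ_3 = 4.
All leading principal minors are positive, so by Sylvester's criterion Q is positive definite.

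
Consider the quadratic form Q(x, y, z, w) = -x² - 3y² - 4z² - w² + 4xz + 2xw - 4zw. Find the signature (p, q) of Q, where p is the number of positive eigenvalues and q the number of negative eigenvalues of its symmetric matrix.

(0, 2)

The associated matrix is A = [[-1, 0, 2, 1], [0, -3, 0, 0], [2, 0, -4, -2], [1, 0, -2, -1]].
Symmetric row and column elimination reduces A to a congruent diagonal form with pivots -1, -3, 0, 0.
Counting signs: 2 negative, 2 zero.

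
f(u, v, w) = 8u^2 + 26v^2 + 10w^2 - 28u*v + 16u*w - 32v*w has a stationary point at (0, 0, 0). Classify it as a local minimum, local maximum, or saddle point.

saddle point

The Hessian at the origin is H = [[16, -28, 16], [-28, 52, -32], [16, -32, 20]].
An LDLᵀ factorisation of H has diagonal entries 16, 3, -4/3.
That gives 2 positive, 1 negative pivots.
H is indefinite, so the origin is a saddle point.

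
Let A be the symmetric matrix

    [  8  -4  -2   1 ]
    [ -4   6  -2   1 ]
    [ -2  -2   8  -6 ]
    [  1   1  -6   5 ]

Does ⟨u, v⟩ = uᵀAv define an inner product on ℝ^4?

Applying the same elementary operations to the rows and columns of A produces a congruent diagonal matrix with entries 8, 4, 21/4, 5/21.
So there are 4 positive pivots.
Hence Q is positive definite.
⟨·,·⟩ is an inner product exactly when A is positive definite.

yes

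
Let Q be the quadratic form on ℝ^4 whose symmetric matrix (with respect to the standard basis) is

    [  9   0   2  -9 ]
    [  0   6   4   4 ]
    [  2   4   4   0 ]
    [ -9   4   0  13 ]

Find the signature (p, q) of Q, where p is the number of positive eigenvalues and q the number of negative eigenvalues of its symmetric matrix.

(4, 0)

Applying the same elementary operations to the rows and columns of A produces a congruent diagonal matrix with entries 9, 6, 8/9, 5/6.
That gives 4 positive pivots.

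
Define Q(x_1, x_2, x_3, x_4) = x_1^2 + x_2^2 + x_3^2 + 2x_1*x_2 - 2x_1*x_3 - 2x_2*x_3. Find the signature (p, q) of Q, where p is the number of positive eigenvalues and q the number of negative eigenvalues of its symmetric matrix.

(1, 0)

Write A = [[1, 1, -1, 0], [1, 1, -1, 0], [-1, -1, 1, 0], [0, 0, 0, 0]].
Row-reducing A symmetrically gives the diagonal entries 1, 0, 0, 0.
That gives 1 positive, 3 zero pivots.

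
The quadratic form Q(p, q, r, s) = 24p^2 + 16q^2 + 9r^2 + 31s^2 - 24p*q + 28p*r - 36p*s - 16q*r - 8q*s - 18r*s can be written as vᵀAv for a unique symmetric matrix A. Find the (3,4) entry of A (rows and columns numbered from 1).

-9

The coefficient of r·s in Q is -18. For a symmetric A this equals A[3,4] + A[4,3] = 2·A[3,4].
So A[3,4] = -18/2 = -9.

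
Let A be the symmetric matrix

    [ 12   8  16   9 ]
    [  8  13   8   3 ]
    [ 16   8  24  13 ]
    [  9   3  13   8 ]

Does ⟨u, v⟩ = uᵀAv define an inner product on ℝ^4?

yes

An LDLᵀ factorisation of A has diagonal entries 12, 23/3, 40/23, 3/40.
Counting signs: 4 positive.
Hence Q is positive definite.
⟨·,·⟩ is an inner product exactly when A is positive definite.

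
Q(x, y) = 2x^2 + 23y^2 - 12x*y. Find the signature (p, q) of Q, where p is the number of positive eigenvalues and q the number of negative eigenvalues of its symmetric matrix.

The symmetric matrix is A = [[2, -6], [-6, 23]].
Row-reducing A symmetrically gives the diagonal entries 2, 5.
Counting signs: 2 positive.

(2, 0)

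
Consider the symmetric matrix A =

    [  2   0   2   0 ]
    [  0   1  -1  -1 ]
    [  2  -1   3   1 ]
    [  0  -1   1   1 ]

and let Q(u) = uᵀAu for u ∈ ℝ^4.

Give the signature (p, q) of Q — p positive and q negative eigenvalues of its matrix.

(2, 0)

Symmetric row and column elimination reduces A to a congruent diagonal form with pivots 2, 1, 0, 0.
Counting signs: 2 positive, 2 zero.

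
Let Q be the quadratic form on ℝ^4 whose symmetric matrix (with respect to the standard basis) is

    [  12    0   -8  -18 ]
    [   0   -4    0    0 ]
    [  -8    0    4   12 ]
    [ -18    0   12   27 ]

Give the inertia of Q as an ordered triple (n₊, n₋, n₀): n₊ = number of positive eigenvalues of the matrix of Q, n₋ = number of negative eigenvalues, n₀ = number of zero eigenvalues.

Symmetric row and column elimination reduces A to a congruent diagonal form with pivots 12, -4, -4/3, 0.
So there are 1 positive, 2 negative, 1 zero pivots.

(1, 2, 1)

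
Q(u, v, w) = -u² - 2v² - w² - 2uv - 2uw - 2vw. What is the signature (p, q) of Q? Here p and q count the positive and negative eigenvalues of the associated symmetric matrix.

(0, 2)

Write A = [[-1, -1, -1], [-1, -2, -1], [-1, -1, -1]].
Applying the same elementary operations to the rows and columns of A produces a congruent diagonal matrix with entries -1, -1, 0.
Counting signs: 2 negative, 1 zero.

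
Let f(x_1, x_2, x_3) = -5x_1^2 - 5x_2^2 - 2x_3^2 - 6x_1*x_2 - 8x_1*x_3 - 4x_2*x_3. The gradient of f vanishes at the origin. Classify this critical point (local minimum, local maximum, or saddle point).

The Hessian at the origin is H = [[-10, -6, -8], [-6, -10, -4], [-8, -4, -4]].
Row-reducing H symmetrically gives the diagonal entries -10, -32/5, 5/2.
That gives 1 positive, 2 negative pivots.
H is indefinite, so the origin is a saddle point.

saddle point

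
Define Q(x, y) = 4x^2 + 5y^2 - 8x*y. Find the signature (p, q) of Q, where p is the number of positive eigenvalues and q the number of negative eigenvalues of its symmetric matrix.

(2, 0)

Write A = [[4, -4], [-4, 5]].
Applying the same elementary operations to the rows and columns of A produces a congruent diagonal matrix with entries 4, 1.
So there are 2 positive pivots.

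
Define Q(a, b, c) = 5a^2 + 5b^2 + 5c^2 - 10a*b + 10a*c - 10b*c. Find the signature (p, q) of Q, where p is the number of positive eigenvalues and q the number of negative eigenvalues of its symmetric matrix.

(1, 0)

The symmetric matrix is A = [[5, -5, 5], [-5, 5, -5], [5, -5, 5]].
Applying the same elementary operations to the rows and columns of A produces a congruent diagonal matrix with entries 5, 0, 0.
That gives 1 positive, 2 zero pivots.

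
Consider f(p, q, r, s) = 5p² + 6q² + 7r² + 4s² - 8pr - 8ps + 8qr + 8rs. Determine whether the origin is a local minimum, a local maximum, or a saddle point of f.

The Hessian at the origin is H = [[10, 0, -8, -8], [0, 12, 8, 0], [-8, 8, 14, 8], [-8, 0, 8, 8]].
An LDLᵀ factorisation of H has diagonal entries 10, 12, 34/15, 8/17.
So there are 4 positive pivots.
H is positive definite, so the origin is a strict local minimum.

local minimum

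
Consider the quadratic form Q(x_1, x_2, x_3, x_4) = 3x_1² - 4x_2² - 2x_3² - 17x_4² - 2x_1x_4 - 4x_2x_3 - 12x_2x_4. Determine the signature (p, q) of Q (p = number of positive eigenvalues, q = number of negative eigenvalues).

Write A = [[3, 0, 0, -1], [0, -4, -2, -6], [0, -2, -2, 0], [-1, -6, 0, -17]].
Congruent diagonalization of A (simultaneous row and column reduction) yields pivots 3, -4, -1, 2/3.
So there are 2 positive, 2 negative pivots.

(2, 2)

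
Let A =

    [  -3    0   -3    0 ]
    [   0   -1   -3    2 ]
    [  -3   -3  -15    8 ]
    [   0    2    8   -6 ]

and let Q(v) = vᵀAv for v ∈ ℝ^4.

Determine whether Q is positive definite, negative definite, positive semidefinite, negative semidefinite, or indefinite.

negative definite

Symmetric row and column elimination reduces A to a congruent diagonal form with pivots -3, -1, -3, -2/3.
That gives 4 negative pivots.
Hence Q is negative definite.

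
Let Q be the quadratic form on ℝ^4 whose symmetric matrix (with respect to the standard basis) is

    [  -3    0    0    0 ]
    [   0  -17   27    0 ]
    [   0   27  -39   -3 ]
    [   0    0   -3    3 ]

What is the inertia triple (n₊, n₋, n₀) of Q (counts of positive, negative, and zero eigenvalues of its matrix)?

(2, 2, 0)

Row-reducing A symmetrically gives the diagonal entries -3, -17, 66/17, 15/22.
So there are 2 positive, 2 negative pivots.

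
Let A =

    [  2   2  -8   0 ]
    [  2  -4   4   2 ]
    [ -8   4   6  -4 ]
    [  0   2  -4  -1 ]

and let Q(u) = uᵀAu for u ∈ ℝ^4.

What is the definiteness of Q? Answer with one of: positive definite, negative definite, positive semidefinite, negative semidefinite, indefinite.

indefinite

Applying the same elementary operations to the rows and columns of A produces a congruent diagonal matrix with entries 2, -6, -2, -1/3.
So there are 1 positive, 3 negative pivots.
Hence Q is indefinite.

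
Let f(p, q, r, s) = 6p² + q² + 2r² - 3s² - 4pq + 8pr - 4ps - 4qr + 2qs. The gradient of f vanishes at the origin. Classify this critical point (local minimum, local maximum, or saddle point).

The Hessian at the origin is H = [[12, -4, 8, -4], [-4, 2, -4, 2], [8, -4, 4, 0], [-4, 2, 0, -6]].
Row-reducing H symmetrically gives the diagonal entries 12, 2/3, -4, -4.
So there are 2 positive, 2 negative pivots.
H is indefinite, so the origin is a saddle point.

saddle point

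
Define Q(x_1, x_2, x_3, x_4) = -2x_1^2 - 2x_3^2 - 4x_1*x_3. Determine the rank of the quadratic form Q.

The symmetric matrix is A = [[-2, 0, -2, 0], [0, 0, 0, 0], [-2, 0, -2, 0], [0, 0, 0, 0]].
Row-reducing A symmetrically gives the diagonal entries -2, 0, 0, 0.
That gives 1 negative, 3 zero pivots.
The rank is the number of nonzero pivots: 1.

1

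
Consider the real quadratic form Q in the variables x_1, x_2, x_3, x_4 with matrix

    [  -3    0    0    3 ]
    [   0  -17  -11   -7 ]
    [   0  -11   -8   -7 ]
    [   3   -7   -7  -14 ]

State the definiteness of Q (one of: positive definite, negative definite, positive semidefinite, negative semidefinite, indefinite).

negative definite

Congruent diagonalization of A (simultaneous row and column reduction) yields pivots -3, -17, -15/17, -6/5.
So there are 4 negative pivots.
Hence Q is negative definite.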